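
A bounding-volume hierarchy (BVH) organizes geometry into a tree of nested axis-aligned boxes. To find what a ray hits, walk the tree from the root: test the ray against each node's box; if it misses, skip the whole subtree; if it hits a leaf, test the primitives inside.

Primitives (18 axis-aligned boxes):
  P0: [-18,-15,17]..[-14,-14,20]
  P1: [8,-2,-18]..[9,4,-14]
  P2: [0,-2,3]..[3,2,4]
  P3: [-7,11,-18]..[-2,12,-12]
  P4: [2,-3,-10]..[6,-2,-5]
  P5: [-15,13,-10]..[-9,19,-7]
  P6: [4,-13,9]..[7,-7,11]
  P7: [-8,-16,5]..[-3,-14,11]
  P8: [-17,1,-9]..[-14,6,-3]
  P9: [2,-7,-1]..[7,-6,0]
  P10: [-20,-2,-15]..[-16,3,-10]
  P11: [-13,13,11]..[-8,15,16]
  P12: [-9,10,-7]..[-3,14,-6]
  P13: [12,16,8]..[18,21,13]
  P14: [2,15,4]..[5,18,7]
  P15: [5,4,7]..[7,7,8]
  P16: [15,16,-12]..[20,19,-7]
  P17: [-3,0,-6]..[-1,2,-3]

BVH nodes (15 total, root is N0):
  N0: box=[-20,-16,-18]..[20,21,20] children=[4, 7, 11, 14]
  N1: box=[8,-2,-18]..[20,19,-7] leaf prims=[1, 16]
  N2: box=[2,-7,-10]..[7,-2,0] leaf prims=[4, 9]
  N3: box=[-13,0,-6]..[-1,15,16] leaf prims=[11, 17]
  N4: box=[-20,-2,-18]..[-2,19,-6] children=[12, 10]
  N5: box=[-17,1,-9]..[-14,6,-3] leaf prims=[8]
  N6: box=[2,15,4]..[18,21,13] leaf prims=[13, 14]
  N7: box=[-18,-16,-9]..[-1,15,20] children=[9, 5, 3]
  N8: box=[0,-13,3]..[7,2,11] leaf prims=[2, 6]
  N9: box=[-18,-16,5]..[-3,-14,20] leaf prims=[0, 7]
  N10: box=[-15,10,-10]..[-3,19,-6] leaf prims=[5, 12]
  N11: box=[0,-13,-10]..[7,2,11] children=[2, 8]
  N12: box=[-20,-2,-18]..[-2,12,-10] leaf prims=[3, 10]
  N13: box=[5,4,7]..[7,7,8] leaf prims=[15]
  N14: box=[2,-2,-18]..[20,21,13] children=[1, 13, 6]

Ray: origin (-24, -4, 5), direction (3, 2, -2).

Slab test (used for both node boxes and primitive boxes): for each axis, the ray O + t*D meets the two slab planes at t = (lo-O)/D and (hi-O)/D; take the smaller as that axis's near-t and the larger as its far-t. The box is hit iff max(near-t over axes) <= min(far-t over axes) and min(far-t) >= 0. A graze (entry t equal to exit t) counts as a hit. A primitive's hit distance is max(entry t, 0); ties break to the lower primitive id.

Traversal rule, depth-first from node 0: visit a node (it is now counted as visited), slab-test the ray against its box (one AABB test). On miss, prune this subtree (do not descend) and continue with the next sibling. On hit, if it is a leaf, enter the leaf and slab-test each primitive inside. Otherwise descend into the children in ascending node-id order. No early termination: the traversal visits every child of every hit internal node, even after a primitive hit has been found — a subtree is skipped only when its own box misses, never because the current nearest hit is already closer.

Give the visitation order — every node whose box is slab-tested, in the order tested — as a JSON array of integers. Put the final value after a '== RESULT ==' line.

Walk:
N0 x:[4/3,44/3] y:[-6,25/2] z:[-15/2,23/2] -> hit [4/3,23/2], descend [4, 7, 11, 14]
  N4 x:[4/3,22/3] y:[1,23/2] z:[11/2,23/2] -> hit [11/2,22/3], descend [10, 12]
    N10 x:[3,7] y:[7,23/2] z:[11/2,15/2] -> hit [7,7] leaf, test {P5(miss), P12(miss)}
    N12 x:[4/3,22/3] y:[1,8] z:[15/2,23/2] -> miss, prune
  N7 x:[2,23/3] y:[-6,19/2] z:[-15/2,7] -> hit [2,7], descend [3, 5, 9]
    N3 x:[11/3,23/3] y:[2,19/2] z:[-11/2,11/2] -> hit [11/3,11/2] leaf, test {P11(miss), P17(miss)}
    N5 x:[7/3,10/3] y:[5/2,5] z:[4,7] -> miss, prune
    N9 x:[2,7] y:[-6,-5] z:[-15/2,0] -> miss, prune
  N11 x:[8,31/3] y:[-9/2,3] z:[-3,15/2] -> miss, prune
  N14 x:[26/3,44/3] y:[1,25/2] z:[-4,23/2] -> hit [26/3,23/2], descend [1, 6, 13]
    N1 x:[32/3,44/3] y:[1,23/2] z:[6,23/2] -> hit [32/3,23/2] leaf, test {P1(miss), P16(miss)}
    N6 x:[26/3,14] y:[19/2,25/2] z:[-4,1/2] -> miss, prune
    N13 x:[29/3,31/3] y:[4,11/2] z:[-3/2,-1] -> miss, prune

order=[0, 4, 10, 12, 7, 3, 5, 9, 11, 14, 1, 6, 13]  |boxes|=13  |leaves|=3  hit=miss

== RESULT ==
[0, 4, 10, 12, 7, 3, 5, 9, 11, 14, 1, 6, 13]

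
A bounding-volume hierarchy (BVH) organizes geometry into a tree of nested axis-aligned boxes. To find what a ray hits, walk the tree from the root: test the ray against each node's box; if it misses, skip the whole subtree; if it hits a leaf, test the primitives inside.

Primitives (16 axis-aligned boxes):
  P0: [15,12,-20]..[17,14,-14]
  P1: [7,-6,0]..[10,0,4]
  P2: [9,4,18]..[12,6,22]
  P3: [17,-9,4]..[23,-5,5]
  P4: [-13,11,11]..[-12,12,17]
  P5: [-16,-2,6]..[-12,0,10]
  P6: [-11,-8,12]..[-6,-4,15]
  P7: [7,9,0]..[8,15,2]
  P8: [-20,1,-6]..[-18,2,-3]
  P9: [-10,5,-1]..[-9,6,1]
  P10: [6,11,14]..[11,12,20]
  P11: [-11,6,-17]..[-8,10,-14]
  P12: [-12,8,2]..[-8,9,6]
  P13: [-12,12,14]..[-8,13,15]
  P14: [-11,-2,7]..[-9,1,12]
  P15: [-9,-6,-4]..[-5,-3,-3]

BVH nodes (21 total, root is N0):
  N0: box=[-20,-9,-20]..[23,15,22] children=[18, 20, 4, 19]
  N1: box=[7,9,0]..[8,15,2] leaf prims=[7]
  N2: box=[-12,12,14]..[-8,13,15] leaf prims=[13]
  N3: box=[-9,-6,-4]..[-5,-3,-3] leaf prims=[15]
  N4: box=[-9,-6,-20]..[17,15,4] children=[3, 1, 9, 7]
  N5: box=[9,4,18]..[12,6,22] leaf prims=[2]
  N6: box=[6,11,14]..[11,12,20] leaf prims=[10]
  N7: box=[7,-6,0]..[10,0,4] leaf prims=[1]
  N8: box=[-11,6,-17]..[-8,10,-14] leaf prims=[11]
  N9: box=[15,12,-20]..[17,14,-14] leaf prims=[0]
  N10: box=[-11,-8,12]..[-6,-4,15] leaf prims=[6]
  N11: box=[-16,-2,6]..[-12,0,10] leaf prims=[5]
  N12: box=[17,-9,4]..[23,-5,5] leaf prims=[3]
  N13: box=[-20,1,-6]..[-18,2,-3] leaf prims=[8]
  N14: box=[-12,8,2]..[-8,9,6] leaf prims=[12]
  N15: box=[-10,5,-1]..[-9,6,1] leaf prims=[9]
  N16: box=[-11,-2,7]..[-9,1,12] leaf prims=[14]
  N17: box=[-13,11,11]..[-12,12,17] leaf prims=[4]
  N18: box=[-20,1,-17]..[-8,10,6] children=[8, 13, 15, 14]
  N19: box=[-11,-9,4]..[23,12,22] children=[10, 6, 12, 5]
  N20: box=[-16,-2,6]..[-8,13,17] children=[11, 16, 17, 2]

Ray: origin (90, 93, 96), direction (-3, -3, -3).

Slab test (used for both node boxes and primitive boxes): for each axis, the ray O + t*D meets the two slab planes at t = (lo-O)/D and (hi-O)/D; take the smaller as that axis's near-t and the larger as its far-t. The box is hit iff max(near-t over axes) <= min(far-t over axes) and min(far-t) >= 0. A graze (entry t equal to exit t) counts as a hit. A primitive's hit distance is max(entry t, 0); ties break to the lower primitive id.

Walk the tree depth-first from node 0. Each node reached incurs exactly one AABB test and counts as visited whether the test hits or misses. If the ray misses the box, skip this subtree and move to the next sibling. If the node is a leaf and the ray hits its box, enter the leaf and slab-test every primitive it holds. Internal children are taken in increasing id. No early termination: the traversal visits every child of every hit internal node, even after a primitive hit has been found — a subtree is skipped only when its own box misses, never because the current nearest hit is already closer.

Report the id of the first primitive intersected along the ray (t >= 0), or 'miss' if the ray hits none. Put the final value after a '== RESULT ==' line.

Walk:
N0 x:[67/3,110/3] y:[26,34] z:[74/3,116/3] -> hit [26,34], descend [4, 18, 19, 20]
  N4 x:[73/3,33] y:[26,33] z:[92/3,116/3] -> hit [92/3,33], descend [1, 3, 7, 9]
    N1 x:[82/3,83/3] y:[26,28] z:[94/3,32] -> miss, prune
    N3 x:[95/3,33] y:[32,33] z:[33,100/3] -> hit [33,33] leaf, test {P15@t=33}
    N7 x:[80/3,83/3] y:[31,33] z:[92/3,32] -> miss, prune
    N9 x:[73/3,25] y:[79/3,27] z:[110/3,116/3] -> miss, prune
  N18 x:[98/3,110/3] y:[83/3,92/3] z:[30,113/3] -> miss, prune
  N19 x:[67/3,101/3] y:[27,34] z:[74/3,92/3] -> hit [27,92/3], descend [5, 6, 10, 12]
    N5 x:[26,27] y:[29,89/3] z:[74/3,26] -> miss, prune
    N6 x:[79/3,28] y:[27,82/3] z:[76/3,82/3] -> hit [27,82/3] leaf, test {P10@t=27}
    N10 x:[32,101/3] y:[97/3,101/3] z:[27,28] -> miss, prune
    N12 x:[67/3,73/3] y:[98/3,34] z:[91/3,92/3] -> miss, prune
  N20 x:[98/3,106/3] y:[80/3,95/3] z:[79/3,30] -> miss, prune

Visited [0, 4, 1, 3, 7, 9, 18, 19, 5, 6, 10, 12, 20]. Tests: 13 box, 2 leaf. Nearest: P10.

== RESULT ==
10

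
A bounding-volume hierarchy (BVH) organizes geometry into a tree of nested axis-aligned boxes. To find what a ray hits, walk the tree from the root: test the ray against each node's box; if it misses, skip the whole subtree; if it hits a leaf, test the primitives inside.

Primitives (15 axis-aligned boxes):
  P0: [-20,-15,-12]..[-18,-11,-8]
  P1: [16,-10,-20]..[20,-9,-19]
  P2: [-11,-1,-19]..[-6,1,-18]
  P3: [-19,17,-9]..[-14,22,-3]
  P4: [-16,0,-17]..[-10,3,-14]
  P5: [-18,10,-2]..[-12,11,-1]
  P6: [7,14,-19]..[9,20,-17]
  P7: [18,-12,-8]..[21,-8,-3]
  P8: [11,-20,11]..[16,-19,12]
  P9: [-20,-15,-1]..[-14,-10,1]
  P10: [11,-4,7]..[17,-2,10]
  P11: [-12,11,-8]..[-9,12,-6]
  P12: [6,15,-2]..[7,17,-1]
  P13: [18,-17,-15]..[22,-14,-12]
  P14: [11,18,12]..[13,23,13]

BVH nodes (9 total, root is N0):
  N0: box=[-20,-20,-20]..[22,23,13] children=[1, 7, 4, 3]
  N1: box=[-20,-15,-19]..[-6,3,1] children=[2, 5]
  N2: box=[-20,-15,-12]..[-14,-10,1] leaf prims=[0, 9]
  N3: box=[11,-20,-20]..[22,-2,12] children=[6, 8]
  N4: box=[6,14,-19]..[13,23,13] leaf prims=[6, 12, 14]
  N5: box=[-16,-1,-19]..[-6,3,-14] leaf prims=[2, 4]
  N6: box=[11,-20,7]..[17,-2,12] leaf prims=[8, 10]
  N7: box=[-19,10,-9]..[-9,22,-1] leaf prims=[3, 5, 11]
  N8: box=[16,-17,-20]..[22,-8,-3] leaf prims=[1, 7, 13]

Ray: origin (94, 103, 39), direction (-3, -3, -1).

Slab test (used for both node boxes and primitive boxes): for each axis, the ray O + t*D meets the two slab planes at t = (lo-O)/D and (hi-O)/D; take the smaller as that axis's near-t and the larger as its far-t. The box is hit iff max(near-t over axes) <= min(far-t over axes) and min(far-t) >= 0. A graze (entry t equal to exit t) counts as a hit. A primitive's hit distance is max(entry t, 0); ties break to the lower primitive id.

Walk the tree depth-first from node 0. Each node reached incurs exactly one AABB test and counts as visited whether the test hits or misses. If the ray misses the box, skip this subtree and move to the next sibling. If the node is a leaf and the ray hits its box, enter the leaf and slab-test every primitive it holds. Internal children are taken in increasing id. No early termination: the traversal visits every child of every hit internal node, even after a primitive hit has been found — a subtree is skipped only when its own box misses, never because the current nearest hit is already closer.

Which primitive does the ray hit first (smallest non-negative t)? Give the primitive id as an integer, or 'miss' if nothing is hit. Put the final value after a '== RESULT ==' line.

Walk:
N0 x:[24,38] y:[80/3,41] z:[26,59] -> hit [80/3,38], descend [1, 3, 4, 7]
  N1 x:[100/3,38] y:[100/3,118/3] z:[38,58] -> hit [38,38], descend [2, 5]
    N2 x:[36,38] y:[113/3,118/3] z:[38,51] -> hit [38,38] leaf, test {P0(miss), P9@t=38}
    N5 x:[100/3,110/3] y:[100/3,104/3] z:[53,58] -> miss, prune
  N3 x:[24,83/3] y:[35,41] z:[27,59] -> miss, prune
  N4 x:[27,88/3] y:[80/3,89/3] z:[26,58] -> hit [27,88/3] leaf, test {P6(miss), P12(miss), P14@t=27}
  N7 x:[103/3,113/3] y:[27,31] z:[40,48] -> miss, prune

Summary -> nodes [0, 1, 2, 5, 3, 4, 7]; box-tests=7; leaf-entries=2; first=P14

== RESULT ==
14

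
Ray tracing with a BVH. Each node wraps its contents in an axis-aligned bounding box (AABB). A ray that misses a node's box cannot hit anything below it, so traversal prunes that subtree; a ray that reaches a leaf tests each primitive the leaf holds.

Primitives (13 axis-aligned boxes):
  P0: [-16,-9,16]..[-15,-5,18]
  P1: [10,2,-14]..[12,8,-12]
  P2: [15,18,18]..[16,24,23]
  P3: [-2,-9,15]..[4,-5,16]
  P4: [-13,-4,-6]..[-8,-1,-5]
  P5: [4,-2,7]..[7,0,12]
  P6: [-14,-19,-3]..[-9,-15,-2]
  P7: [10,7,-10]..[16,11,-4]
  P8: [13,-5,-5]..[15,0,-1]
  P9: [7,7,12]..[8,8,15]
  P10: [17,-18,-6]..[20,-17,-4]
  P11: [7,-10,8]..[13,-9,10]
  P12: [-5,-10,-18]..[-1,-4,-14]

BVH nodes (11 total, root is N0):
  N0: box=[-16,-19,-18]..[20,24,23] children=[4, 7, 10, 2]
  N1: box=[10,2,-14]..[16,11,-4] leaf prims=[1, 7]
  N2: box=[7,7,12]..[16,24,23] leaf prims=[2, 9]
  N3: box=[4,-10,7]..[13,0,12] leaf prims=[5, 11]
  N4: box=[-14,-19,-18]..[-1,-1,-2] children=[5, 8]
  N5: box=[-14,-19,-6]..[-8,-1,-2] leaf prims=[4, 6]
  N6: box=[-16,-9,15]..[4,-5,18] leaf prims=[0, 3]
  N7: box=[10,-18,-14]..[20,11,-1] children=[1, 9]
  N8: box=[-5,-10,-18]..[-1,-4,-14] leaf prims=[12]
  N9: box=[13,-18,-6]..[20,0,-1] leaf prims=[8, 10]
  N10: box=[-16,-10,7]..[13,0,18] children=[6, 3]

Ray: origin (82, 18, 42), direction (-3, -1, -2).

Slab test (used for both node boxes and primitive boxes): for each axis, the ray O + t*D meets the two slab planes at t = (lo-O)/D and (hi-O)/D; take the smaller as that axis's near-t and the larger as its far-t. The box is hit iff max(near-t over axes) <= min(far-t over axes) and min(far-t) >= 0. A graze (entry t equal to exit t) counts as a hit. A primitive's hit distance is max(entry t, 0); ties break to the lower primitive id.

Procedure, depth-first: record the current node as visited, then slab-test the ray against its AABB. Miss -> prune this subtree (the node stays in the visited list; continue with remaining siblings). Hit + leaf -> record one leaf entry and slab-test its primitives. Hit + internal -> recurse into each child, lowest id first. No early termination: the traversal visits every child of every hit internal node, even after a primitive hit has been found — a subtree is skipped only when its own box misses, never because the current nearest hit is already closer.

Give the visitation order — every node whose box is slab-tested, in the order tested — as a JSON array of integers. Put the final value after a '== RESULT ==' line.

Trace the traversal:
N0 x:[62/3,98/3] y:[-6,37] z:[19/2,30] -> hit [62/3,30], descend [2, 4, 7, 10]
  N2 x:[22,25] y:[-6,11] z:[19/2,15] -> miss, prune
  N4 x:[83/3,32] y:[19,37] z:[22,30] -> hit [83/3,30], descend [5, 8]
    N5 x:[30,32] y:[19,37] z:[22,24] -> miss, prune
    N8 x:[83/3,29] y:[22,28] z:[28,30] -> hit [28,28] leaf, test {P12@t=28}
  N7 x:[62/3,24] y:[7,36] z:[43/2,28] -> hit [43/2,24], descend [1, 9]
    N1 x:[22,24] y:[7,16] z:[23,28] -> miss, prune
    N9 x:[62/3,23] y:[18,36] z:[43/2,24] -> hit [43/2,23] leaf, test {P8@t=67/3, P10(miss)}
  N10 x:[23,98/3] y:[18,28] z:[12,35/2] -> miss, prune

order=[0, 2, 4, 5, 8, 7, 1, 9, 10]  |boxes|=9  |leaves|=2  hit=P8

== RESULT ==
[0, 2, 4, 5, 8, 7, 1, 9, 10]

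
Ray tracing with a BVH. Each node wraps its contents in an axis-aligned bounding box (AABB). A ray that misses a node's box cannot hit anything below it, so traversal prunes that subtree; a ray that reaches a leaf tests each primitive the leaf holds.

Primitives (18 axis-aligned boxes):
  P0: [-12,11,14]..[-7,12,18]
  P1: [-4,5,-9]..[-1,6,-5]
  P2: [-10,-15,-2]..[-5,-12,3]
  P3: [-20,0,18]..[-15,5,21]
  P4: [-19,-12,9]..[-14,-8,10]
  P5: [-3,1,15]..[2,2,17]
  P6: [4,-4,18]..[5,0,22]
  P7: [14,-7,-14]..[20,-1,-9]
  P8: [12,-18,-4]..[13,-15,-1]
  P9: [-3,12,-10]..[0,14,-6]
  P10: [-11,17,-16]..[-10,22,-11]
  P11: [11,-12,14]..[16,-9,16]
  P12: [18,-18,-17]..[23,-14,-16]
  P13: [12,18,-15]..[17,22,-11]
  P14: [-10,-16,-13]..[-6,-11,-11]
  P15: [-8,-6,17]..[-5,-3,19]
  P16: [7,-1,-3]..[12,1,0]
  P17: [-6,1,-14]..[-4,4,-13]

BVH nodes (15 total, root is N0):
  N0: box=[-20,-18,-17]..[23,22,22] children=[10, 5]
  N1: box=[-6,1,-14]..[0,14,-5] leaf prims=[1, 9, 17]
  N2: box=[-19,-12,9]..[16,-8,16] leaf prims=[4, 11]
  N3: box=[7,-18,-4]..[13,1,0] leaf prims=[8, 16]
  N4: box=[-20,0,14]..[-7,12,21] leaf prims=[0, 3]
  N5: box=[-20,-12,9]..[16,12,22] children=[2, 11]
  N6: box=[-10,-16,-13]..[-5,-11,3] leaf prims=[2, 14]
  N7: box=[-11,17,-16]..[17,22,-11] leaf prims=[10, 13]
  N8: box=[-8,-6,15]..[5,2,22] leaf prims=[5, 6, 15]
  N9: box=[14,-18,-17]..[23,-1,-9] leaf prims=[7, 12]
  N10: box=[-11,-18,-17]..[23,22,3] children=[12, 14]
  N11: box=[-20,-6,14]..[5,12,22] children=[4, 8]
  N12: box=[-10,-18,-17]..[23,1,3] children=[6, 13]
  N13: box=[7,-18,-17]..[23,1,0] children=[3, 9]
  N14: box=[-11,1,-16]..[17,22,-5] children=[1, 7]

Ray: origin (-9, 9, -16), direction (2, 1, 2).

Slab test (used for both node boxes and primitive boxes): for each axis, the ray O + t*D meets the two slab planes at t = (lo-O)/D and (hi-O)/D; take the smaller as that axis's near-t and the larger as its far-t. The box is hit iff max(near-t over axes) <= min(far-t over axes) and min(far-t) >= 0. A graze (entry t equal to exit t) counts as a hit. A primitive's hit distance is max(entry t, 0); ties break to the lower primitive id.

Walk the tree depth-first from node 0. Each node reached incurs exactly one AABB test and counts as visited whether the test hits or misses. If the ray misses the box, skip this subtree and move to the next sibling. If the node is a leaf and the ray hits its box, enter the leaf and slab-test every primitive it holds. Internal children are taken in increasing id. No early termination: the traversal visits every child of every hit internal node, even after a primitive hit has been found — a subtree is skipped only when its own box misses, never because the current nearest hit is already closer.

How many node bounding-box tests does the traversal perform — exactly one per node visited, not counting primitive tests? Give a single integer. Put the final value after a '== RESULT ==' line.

Trace the traversal:
N0 x:[-11/2,16] y:[-27,13] z:[-1/2,19] -> hit [-1/2,13], descend [5, 10]
  N5 x:[-11/2,25/2] y:[-21,3] z:[25/2,19] -> miss, prune
  N10 x:[-1,16] y:[-27,13] z:[-1/2,19/2] -> hit [-1/2,19/2], descend [12, 14]
    N12 x:[-1/2,16] y:[-27,-8] z:[-1/2,19/2] -> miss, prune
    N14 x:[-1,13] y:[-8,13] z:[0,11/2] -> hit [0,11/2], descend [1, 7]
      N1 x:[3/2,9/2] y:[-8,5] z:[1,11/2] -> hit [3/2,9/2] leaf, test {P1(miss), P9@t=3, P17(miss)}
      N7 x:[-1,13] y:[8,13] z:[0,5/2] -> miss, prune

order=[0, 5, 10, 12, 14, 1, 7]  |boxes|=7  |leaves|=1  hit=P9

== RESULT ==
7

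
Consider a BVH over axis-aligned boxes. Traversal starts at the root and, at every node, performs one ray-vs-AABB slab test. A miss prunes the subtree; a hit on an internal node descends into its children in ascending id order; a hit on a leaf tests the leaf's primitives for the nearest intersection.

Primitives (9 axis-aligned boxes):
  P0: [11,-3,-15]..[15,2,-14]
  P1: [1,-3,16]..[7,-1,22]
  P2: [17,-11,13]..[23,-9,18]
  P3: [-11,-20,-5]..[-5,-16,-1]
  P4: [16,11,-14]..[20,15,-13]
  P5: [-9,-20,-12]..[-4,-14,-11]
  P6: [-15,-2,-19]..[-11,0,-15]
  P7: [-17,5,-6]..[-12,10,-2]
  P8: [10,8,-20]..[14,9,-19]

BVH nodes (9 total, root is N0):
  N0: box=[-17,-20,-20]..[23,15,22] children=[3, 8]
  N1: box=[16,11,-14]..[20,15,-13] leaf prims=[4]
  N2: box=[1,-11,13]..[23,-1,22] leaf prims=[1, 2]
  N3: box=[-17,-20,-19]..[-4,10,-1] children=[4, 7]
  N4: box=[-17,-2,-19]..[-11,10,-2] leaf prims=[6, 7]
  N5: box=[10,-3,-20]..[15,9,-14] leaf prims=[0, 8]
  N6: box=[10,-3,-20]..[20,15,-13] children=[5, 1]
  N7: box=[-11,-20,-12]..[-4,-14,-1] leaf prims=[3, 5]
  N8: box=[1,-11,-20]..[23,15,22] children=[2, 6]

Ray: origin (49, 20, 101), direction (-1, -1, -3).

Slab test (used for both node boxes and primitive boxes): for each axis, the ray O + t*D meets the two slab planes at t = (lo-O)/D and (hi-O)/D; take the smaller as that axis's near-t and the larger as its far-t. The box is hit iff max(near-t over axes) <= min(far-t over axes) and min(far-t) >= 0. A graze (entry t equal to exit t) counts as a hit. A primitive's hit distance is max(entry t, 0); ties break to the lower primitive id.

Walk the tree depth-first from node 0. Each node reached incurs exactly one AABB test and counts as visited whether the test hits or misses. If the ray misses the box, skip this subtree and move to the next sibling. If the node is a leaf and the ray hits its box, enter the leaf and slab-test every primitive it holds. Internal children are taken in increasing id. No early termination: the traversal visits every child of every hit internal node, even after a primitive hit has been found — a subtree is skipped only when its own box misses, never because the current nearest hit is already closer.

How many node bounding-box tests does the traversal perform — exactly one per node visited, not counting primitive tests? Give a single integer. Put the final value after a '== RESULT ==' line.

Walk:
N0 x:[26,66] y:[5,40] z:[79/3,121/3] -> hit [79/3,40], descend [3, 8]
  N3 x:[53,66] y:[10,40] z:[34,40] -> miss, prune
  N8 x:[26,48] y:[5,31] z:[79/3,121/3] -> hit [79/3,31], descend [2, 6]
    N2 x:[26,48] y:[21,31] z:[79/3,88/3] -> hit [79/3,88/3] leaf, test {P1(miss), P2@t=29}
    N6 x:[29,39] y:[5,23] z:[38,121/3] -> miss, prune

order=[0, 3, 8, 2, 6]  |boxes|=5  |leaves|=1  hit=P2

== RESULT ==
5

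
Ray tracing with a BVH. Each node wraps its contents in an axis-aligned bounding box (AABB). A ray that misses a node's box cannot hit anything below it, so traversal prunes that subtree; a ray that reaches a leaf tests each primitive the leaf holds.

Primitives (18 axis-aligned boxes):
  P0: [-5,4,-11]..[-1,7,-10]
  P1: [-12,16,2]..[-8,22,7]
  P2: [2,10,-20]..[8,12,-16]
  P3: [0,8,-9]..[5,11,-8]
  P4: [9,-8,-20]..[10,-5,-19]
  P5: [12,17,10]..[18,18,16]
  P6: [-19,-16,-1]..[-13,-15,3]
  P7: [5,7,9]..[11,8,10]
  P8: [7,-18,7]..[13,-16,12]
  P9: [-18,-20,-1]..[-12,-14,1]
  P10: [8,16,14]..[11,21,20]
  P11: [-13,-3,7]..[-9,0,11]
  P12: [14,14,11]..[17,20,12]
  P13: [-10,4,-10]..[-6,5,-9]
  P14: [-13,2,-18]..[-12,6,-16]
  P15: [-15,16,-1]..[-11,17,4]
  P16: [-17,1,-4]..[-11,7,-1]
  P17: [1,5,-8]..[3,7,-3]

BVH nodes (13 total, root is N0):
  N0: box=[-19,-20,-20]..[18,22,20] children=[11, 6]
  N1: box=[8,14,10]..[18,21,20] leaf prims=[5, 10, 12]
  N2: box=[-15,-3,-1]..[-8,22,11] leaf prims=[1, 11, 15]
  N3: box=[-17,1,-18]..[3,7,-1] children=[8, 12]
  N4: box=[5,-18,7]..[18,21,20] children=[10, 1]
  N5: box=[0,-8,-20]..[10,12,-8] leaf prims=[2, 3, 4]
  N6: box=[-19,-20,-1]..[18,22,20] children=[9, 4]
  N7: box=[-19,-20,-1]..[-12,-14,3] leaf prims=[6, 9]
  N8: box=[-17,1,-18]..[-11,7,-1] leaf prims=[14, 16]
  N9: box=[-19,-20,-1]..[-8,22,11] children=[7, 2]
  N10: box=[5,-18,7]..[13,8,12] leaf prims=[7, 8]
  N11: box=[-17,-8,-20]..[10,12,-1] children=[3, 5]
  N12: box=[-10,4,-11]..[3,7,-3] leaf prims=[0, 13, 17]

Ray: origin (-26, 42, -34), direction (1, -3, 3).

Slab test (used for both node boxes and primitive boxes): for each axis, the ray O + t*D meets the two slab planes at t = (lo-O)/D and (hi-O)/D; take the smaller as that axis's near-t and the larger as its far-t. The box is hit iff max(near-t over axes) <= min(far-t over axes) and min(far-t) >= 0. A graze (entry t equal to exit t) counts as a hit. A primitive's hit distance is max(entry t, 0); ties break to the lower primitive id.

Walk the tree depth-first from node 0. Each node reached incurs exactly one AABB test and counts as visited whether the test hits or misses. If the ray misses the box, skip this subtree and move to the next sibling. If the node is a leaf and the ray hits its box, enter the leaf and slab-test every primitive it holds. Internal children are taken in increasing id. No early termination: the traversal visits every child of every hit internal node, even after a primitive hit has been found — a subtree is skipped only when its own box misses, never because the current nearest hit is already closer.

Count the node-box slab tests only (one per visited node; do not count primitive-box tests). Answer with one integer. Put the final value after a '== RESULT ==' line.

Walk:
N0 x:[7,44] y:[20/3,62/3] z:[14/3,18] -> hit [7,18], descend [6, 11]
  N6 x:[7,44] y:[20/3,62/3] z:[11,18] -> hit [11,18], descend [4, 9]
    N4 x:[31,44] y:[7,20] z:[41/3,18] -> miss, prune
    N9 x:[7,18] y:[20/3,62/3] z:[11,15] -> hit [11,15], descend [2, 7]
      N2 x:[11,18] y:[20/3,15] z:[11,15] -> hit [11,15] leaf, test {P1(miss), P11@t=14, P15(miss)}
      N7 x:[7,14] y:[56/3,62/3] z:[11,37/3] -> miss, prune
  N11 x:[9,36] y:[10,50/3] z:[14/3,11] -> hit [10,11], descend [3, 5]
    N3 x:[9,29] y:[35/3,41/3] z:[16/3,11] -> miss, prune
    N5 x:[26,36] y:[10,50/3] z:[14/3,26/3] -> miss, prune

order=[0, 6, 4, 9, 2, 7, 11, 3, 5]  |boxes|=9  |leaves|=1  hit=P11

== RESULT ==
9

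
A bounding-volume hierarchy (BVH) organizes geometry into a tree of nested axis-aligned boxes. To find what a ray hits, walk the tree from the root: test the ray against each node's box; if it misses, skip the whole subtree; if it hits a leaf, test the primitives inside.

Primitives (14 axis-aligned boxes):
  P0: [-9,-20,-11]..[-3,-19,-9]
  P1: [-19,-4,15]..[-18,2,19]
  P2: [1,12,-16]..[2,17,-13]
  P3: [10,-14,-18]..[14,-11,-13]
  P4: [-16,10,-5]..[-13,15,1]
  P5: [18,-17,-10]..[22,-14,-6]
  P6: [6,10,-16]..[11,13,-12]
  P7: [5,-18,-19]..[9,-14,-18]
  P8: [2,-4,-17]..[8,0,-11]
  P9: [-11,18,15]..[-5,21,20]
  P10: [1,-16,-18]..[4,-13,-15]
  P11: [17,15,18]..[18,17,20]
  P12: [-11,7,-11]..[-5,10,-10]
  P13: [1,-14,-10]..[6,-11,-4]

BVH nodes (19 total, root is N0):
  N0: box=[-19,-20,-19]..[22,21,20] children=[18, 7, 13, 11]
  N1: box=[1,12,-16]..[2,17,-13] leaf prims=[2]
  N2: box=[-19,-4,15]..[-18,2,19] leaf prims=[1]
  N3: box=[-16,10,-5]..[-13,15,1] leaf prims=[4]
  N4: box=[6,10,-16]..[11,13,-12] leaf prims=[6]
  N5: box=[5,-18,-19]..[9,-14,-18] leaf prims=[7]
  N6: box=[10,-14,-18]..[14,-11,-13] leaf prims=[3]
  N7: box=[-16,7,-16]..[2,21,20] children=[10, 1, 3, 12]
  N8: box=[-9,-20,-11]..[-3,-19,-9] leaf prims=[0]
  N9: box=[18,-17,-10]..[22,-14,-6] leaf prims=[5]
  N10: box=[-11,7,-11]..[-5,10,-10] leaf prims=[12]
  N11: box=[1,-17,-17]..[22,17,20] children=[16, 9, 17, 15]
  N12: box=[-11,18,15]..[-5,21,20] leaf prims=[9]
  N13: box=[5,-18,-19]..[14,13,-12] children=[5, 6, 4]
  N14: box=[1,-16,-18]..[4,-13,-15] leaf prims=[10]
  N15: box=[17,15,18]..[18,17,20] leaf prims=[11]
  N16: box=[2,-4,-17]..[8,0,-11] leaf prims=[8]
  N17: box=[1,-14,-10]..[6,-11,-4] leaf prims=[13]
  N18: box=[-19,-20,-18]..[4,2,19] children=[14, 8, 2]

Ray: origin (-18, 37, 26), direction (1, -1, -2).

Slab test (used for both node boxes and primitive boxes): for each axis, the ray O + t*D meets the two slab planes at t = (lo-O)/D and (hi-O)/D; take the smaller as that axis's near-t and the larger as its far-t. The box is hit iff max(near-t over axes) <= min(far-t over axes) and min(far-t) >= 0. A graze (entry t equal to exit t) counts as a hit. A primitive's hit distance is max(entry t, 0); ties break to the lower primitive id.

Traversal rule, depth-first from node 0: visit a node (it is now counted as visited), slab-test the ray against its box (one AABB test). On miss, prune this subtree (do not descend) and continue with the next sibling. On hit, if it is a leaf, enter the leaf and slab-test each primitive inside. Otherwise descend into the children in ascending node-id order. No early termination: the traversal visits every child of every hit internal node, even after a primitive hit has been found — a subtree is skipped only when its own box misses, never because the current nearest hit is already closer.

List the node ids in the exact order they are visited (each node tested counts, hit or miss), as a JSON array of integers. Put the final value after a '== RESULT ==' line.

Trace the traversal:
N0 x:[-1,40] y:[16,57] z:[3,45/2] -> hit [16,45/2], descend [7, 11, 13, 18]
  N7 x:[2,20] y:[16,30] z:[3,21] -> hit [16,20], descend [1, 3, 10, 12]
    N1 x:[19,20] y:[20,25] z:[39/2,21] -> hit [20,20] leaf, test {P2@t=20}
    N3 x:[2,5] y:[22,27] z:[25/2,31/2] -> miss, prune
    N10 x:[7,13] y:[27,30] z:[18,37/2] -> miss, prune
    N12 x:[7,13] y:[16,19] z:[3,11/2] -> miss, prune
  N11 x:[19,40] y:[20,54] z:[3,43/2] -> hit [20,43/2], descend [9, 15, 16, 17]
    N9 x:[36,40] y:[51,54] z:[16,18] -> miss, prune
    N15 x:[35,36] y:[20,22] z:[3,4] -> miss, prune
    N16 x:[20,26] y:[37,41] z:[37/2,43/2] -> miss, prune
    N17 x:[19,24] y:[48,51] z:[15,18] -> miss, prune
  N13 x:[23,32] y:[24,55] z:[19,45/2] -> miss, prune
  N18 x:[-1,22] y:[35,57] z:[7/2,22] -> miss, prune

13 AABB tests over nodes [0, 7, 1, 3, 10, 12, 11, 9, 15, 16, 17, 13, 18]; 1 leaf entered; closest P2.

== RESULT ==
[0, 7, 1, 3, 10, 12, 11, 9, 15, 16, 17, 13, 18]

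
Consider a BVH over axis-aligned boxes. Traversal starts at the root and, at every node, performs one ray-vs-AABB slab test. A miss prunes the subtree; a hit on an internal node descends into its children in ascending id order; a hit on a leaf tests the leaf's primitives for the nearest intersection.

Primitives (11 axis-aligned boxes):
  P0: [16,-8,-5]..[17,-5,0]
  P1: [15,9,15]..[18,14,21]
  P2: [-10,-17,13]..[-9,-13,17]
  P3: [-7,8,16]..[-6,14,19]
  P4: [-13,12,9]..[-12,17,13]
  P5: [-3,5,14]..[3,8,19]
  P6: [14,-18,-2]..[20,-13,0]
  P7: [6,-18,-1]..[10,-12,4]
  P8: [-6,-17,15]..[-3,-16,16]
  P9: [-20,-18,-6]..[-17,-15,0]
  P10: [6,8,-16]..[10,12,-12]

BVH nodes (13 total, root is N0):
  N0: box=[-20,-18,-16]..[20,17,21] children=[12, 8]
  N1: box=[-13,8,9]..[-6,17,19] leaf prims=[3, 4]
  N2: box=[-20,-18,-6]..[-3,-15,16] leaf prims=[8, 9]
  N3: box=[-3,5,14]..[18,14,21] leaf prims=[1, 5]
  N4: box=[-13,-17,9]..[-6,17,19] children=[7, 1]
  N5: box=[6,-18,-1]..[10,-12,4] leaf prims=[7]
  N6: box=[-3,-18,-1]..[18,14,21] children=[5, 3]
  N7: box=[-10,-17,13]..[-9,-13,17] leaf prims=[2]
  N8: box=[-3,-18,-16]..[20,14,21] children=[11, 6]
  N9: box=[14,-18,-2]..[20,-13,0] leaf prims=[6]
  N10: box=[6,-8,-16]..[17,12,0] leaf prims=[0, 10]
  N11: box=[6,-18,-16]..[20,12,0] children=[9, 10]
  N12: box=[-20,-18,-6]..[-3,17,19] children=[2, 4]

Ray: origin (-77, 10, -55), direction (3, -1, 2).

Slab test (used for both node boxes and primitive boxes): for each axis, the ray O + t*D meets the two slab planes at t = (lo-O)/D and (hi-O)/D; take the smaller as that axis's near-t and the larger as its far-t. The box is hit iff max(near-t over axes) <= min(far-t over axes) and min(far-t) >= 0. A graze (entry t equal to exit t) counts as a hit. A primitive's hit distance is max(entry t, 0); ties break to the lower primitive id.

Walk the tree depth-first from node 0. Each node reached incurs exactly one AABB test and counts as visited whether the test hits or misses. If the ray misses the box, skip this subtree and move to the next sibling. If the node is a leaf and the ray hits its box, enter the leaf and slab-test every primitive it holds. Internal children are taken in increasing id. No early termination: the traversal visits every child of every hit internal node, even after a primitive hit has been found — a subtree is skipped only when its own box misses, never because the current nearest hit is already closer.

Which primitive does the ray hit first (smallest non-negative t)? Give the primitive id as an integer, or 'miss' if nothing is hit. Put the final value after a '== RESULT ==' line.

Trace the traversal:
N0 x:[19,97/3] y:[-7,28] z:[39/2,38] -> hit [39/2,28], descend [8, 12]
  N8 x:[74/3,97/3] y:[-4,28] z:[39/2,38] -> hit [74/3,28], descend [6, 11]
    N6 x:[74/3,95/3] y:[-4,28] z:[27,38] -> hit [27,28], descend [3, 5]
      N3 x:[74/3,95/3] y:[-4,5] z:[69/2,38] -> miss, prune
      N5 x:[83/3,29] y:[22,28] z:[27,59/2] -> hit [83/3,28] leaf, test {P7@t=83/3}
    N11 x:[83/3,97/3] y:[-2,28] z:[39/2,55/2] -> miss, prune
  N12 x:[19,74/3] y:[-7,28] z:[49/2,37] -> hit [49/2,74/3], descend [2, 4]
    N2 x:[19,74/3] y:[25,28] z:[49/2,71/2] -> miss, prune
    N4 x:[64/3,71/3] y:[-7,27] z:[32,37] -> miss, prune

Summary -> nodes [0, 8, 6, 3, 5, 11, 12, 2, 4]; box-tests=9; leaf-entries=1; first=P7

== RESULT ==
7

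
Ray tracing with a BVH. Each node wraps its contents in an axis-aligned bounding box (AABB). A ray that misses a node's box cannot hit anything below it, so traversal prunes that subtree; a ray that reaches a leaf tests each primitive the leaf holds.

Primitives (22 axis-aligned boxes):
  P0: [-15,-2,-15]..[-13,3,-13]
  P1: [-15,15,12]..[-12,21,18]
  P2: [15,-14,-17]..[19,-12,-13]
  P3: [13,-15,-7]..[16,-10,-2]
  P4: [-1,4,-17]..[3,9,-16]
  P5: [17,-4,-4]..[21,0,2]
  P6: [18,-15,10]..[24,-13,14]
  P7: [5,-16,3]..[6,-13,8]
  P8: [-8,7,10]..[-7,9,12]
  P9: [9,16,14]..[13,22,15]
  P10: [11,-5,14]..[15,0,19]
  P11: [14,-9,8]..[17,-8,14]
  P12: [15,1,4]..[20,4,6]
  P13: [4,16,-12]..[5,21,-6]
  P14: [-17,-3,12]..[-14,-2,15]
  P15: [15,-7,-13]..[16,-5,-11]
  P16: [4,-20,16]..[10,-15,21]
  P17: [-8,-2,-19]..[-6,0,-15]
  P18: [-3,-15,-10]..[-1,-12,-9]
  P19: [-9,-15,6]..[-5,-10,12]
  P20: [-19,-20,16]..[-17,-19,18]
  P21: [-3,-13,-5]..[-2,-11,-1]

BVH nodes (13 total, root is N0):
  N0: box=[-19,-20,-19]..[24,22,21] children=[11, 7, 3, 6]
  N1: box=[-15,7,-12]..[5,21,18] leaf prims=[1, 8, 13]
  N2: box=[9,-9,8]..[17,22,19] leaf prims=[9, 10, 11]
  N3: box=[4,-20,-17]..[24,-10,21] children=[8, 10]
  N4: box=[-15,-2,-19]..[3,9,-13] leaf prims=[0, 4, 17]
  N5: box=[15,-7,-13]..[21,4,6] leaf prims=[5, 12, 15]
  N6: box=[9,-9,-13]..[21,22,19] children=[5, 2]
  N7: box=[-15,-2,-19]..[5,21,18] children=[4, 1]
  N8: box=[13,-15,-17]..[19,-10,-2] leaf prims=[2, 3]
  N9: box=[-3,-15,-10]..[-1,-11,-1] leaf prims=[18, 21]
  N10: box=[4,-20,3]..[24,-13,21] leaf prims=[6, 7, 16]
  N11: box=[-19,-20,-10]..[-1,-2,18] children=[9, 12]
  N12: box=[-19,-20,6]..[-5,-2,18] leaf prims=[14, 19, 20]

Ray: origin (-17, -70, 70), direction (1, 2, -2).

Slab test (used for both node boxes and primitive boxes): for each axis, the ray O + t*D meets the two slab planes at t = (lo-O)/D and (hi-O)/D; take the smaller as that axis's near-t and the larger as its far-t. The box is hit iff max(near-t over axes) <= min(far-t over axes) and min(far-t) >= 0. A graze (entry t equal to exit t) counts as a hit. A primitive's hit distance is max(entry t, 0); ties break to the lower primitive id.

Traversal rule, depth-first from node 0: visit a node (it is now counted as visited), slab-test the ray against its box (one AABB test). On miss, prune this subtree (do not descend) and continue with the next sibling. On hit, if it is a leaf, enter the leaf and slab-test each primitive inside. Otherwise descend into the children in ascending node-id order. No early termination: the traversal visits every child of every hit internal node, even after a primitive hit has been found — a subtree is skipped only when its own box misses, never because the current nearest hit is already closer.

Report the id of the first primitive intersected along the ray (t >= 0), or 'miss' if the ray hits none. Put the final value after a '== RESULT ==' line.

Walk:
N0 x:[-2,41] y:[25,46] z:[49/2,89/2] -> hit [25,41], descend [3, 6, 7, 11]
  N3 x:[21,41] y:[25,30] z:[49/2,87/2] -> hit [25,30], descend [8, 10]
    N8 x:[30,36] y:[55/2,30] z:[36,87/2] -> miss, prune
    N10 x:[21,41] y:[25,57/2] z:[49/2,67/2] -> hit [25,57/2] leaf, test {P6(miss), P7(miss), P16@t=25}
  N6 x:[26,38] y:[61/2,46] z:[51/2,83/2] -> hit [61/2,38], descend [2, 5]
    N2 x:[26,34] y:[61/2,46] z:[51/2,31] -> hit [61/2,31] leaf, test {P9(miss), P10(miss), P11@t=31}
    N5 x:[32,38] y:[63/2,37] z:[32,83/2] -> hit [32,37] leaf, test {P5@t=34, P12(miss), P15(miss)}
  N7 x:[2,22] y:[34,91/2] z:[26,89/2] -> miss, prune
  N11 x:[-2,16] y:[25,34] z:[26,40] -> miss, prune

9 AABB tests over nodes [0, 3, 8, 10, 6, 2, 5, 7, 11]; 3 leaves entered; closest P16.

== RESULT ==
16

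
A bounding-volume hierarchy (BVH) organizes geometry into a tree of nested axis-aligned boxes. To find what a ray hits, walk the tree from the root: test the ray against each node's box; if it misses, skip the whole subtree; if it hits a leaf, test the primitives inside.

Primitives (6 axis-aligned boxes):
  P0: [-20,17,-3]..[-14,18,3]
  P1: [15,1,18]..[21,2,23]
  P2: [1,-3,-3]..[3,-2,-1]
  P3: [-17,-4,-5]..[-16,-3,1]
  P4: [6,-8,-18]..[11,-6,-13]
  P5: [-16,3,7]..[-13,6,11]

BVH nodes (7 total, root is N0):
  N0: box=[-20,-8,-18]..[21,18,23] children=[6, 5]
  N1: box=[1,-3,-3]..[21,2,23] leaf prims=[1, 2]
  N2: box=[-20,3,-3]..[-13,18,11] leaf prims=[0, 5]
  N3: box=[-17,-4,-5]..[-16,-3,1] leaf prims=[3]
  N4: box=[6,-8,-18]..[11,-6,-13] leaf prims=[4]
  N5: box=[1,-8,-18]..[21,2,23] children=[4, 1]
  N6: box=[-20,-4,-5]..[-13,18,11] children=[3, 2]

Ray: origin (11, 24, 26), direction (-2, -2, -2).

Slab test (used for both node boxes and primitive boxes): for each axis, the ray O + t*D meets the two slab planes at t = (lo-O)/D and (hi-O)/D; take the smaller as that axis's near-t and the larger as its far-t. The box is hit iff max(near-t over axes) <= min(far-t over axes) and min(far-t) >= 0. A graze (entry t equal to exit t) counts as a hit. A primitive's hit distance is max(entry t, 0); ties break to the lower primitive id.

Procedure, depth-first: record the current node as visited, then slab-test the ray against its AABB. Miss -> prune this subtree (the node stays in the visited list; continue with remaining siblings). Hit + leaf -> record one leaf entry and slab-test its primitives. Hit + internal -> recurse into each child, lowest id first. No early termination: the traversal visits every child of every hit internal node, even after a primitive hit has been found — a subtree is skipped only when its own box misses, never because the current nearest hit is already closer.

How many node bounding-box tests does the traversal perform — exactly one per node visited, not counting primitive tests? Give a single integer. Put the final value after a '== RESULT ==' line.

Trace the traversal:
N0 x:[-5,31/2] y:[3,16] z:[3/2,22] -> hit [3,31/2], descend [5, 6]
  N5 x:[-5,5] y:[11,16] z:[3/2,22] -> miss, prune
  N6 x:[12,31/2] y:[3,14] z:[15/2,31/2] -> hit [12,14], descend [2, 3]
    N2 x:[12,31/2] y:[3,21/2] z:[15/2,29/2] -> miss, prune
    N3 x:[27/2,14] y:[27/2,14] z:[25/2,31/2] -> hit [27/2,14] leaf, test {P3@t=27/2}

Visited [0, 5, 6, 2, 3]. Tests: 5 box, 1 leaf. Nearest: P3.

== RESULT ==
5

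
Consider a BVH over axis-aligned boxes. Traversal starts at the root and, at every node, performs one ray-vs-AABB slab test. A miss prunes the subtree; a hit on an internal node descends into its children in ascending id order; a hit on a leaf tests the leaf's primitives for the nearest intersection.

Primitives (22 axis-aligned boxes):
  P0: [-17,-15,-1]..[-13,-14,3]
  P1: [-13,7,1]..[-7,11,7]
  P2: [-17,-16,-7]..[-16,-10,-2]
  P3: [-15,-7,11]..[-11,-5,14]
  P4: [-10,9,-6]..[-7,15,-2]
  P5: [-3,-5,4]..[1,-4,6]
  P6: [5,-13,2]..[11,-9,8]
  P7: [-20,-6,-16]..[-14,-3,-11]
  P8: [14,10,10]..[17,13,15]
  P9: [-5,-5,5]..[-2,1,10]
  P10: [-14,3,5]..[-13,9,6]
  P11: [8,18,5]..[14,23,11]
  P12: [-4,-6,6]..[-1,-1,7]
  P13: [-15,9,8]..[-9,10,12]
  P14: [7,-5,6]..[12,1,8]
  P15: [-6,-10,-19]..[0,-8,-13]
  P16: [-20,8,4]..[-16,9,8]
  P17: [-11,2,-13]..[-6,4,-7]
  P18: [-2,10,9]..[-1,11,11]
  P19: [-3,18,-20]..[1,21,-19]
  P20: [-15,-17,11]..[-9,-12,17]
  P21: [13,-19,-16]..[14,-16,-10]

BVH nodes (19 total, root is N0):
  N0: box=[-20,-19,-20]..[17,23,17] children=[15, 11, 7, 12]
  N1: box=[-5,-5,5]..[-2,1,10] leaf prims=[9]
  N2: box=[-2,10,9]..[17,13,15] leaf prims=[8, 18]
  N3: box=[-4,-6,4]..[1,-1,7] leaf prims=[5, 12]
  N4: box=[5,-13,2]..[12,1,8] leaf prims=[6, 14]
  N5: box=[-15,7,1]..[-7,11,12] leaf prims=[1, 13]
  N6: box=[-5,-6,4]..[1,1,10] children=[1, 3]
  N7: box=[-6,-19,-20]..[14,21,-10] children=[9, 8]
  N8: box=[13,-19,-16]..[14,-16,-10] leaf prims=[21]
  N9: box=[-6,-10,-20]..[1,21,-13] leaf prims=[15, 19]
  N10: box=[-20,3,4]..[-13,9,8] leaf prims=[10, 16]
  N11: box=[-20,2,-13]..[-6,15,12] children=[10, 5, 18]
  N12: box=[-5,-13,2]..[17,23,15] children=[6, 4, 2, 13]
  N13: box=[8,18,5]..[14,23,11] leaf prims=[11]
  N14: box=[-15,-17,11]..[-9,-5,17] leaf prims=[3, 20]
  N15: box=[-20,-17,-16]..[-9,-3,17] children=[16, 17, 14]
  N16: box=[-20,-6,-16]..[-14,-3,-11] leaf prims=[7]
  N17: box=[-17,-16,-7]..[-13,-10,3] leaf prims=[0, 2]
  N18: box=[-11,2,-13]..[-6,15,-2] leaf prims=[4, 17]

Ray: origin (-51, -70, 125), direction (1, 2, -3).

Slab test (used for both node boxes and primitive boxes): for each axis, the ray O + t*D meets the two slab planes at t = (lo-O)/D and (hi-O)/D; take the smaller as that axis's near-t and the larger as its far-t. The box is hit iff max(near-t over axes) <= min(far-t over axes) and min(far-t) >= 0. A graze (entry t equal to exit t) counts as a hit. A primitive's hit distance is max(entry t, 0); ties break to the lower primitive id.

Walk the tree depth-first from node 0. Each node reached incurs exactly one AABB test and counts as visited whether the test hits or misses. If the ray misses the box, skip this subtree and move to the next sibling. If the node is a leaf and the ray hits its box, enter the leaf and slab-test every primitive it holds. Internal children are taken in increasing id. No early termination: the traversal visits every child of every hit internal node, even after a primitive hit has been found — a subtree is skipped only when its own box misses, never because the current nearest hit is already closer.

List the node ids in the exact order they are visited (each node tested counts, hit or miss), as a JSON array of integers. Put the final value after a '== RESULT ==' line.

Walk:
N0 x:[31,68] y:[51/2,93/2] z:[36,145/3] -> hit [36,93/2], descend [7, 11, 12, 15]
  N7 x:[45,65] y:[51/2,91/2] z:[45,145/3] -> hit [45,91/2], descend [8, 9]
    N8 x:[64,65] y:[51/2,27] z:[45,47] -> miss, prune
    N9 x:[45,52] y:[30,91/2] z:[46,145/3] -> miss, prune
  N11 x:[31,45] y:[36,85/2] z:[113/3,46] -> hit [113/3,85/2], descend [5, 10, 18]
    N5 x:[36,44] y:[77/2,81/2] z:[113/3,124/3] -> hit [77/2,81/2] leaf, test {P1@t=118/3, P13(miss)}
    N10 x:[31,38] y:[73/2,79/2] z:[39,121/3] -> miss, prune
    N18 x:[40,45] y:[36,85/2] z:[127/3,46] -> hit [127/3,85/2] leaf, test {P4@t=127/3, P17(miss)}
  N12 x:[46,68] y:[57/2,93/2] z:[110/3,41] -> miss, prune
  N15 x:[31,42] y:[53/2,67/2] z:[36,47] -> miss, prune

Summary -> nodes [0, 7, 8, 9, 11, 5, 10, 18, 12, 15]; box-tests=10; leaf-entries=2; first=P1

== RESULT ==
[0, 7, 8, 9, 11, 5, 10, 18, 12, 15]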